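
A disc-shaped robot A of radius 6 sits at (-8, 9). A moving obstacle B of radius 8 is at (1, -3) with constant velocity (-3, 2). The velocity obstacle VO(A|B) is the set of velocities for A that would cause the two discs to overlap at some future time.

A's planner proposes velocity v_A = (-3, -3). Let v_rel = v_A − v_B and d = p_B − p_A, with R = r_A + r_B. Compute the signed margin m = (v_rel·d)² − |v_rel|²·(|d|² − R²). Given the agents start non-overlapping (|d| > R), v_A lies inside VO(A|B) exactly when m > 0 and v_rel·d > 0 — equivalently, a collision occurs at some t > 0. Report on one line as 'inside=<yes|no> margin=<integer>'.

d = (9, -12),  |d|² = 225;  R = 6+8 = 14,  c = 225−14² = 29
v_rel = (0, -5),  |v_rel|² = 25;  v_rel·d = (0)·(9) + (-5)·(-12) = 60
25·t² − 120·t + 29 = 0  ⇒  m = 60² − 25·29 = 2875
m = 2875 > 0,  v_rel·d = 60 > 0  ⇒  inside

inside=yes margin=2875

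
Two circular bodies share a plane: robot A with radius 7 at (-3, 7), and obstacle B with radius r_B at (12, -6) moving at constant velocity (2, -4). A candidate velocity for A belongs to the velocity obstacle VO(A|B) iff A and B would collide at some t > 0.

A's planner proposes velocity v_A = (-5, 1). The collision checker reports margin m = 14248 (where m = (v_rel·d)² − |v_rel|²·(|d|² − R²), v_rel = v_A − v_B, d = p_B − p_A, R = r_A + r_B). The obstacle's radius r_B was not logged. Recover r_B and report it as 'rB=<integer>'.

m = 14248
d = (15, -13);  v_rel = (-7, 5),  |v_rel|² = 74
v_rel×d = (-7)·(-13) − (5)·(15) = 16
since m = R²·74 − 16²:  R² = (256 + 14248) / 74 = 196
R = √196 = 14  ⇒  r_B = 14 − 7 = 7

rB=7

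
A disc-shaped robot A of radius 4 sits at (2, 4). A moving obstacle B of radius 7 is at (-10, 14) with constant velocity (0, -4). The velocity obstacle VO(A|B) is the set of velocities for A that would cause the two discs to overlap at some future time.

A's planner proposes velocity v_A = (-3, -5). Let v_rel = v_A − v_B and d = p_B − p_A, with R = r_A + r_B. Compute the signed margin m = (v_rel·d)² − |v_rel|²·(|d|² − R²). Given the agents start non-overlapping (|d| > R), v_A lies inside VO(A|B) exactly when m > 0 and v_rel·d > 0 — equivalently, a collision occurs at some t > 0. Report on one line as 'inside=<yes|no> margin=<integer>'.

d = (-12, 10),  |d|² = 244;  R = 4+7 = 11,  c = 244−11² = 123
v_rel = (-3, -1),  |v_rel|² = 10;  v_rel·d = (-3)·(-12) + (-1)·(10) = 26
10·t² − 52·t + 123 = 0  ⇒  m = 26² − 10·123 = -554
m = -554 < 0,  v_rel·d = 26 > 0  ⇒  outside

inside=no margin=-554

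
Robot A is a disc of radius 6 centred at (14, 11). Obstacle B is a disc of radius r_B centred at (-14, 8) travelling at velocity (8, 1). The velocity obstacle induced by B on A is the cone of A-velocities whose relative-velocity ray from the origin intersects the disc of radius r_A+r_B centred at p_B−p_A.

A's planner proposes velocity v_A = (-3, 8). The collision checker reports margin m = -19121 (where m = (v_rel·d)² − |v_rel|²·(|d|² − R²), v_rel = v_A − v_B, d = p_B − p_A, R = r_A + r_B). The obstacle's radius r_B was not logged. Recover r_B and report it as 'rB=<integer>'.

m = -19121
d = (-28, -3);  v_rel = (-11, 7),  |v_rel|² = 170
v_rel×d = (-11)·(-3) − (7)·(-28) = 229
since m = R²·170 − 229²:  R² = (52441 + -19121) / 170 = 196
R = √196 = 14  ⇒  r_B = 14 − 6 = 8

rB=8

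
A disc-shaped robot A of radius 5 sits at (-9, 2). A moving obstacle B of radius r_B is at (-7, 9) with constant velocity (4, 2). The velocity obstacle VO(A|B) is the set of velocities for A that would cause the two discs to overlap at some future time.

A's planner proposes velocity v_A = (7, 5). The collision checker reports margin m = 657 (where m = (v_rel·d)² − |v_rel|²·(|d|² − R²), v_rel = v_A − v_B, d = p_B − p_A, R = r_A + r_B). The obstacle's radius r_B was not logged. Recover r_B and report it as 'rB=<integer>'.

m = 657
d = (2, 7);  v_rel = (3, 3),  |v_rel|² = 18
v_rel×d = (3)·(7) − (3)·(2) = 15
since m = R²·18 − 15²:  R² = (225 + 657) / 18 = 49
R = √49 = 7  ⇒  r_B = 7 − 5 = 2

rB=2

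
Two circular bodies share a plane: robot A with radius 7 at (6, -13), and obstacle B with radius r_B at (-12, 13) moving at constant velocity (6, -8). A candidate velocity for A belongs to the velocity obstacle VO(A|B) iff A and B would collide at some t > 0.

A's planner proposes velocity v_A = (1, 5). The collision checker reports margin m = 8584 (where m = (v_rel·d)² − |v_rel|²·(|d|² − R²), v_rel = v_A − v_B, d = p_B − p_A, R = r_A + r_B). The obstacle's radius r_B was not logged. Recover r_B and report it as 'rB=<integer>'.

m = 8584
d = (-18, 26);  v_rel = (-5, 13),  |v_rel|² = 194
v_rel×d = (-5)·(26) − (13)·(-18) = 104
since m = R²·194 − 104²:  R² = (10816 + 8584) / 194 = 100
R = √100 = 10  ⇒  r_B = 10 − 7 = 3

rB=3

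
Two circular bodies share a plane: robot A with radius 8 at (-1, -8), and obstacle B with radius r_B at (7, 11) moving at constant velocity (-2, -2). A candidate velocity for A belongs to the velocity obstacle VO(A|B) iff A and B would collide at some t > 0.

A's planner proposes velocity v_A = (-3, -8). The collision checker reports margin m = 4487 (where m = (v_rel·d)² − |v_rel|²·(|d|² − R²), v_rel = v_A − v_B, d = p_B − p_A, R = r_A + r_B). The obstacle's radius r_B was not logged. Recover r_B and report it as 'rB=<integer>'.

m = 4487
d = (8, 19);  v_rel = (-1, -6),  |v_rel|² = 37
v_rel×d = (-1)·(19) − (-6)·(8) = 29
since m = R²·37 − 29²:  R² = (841 + 4487) / 37 = 144
R = √144 = 12  ⇒  r_B = 12 − 8 = 4

rB=4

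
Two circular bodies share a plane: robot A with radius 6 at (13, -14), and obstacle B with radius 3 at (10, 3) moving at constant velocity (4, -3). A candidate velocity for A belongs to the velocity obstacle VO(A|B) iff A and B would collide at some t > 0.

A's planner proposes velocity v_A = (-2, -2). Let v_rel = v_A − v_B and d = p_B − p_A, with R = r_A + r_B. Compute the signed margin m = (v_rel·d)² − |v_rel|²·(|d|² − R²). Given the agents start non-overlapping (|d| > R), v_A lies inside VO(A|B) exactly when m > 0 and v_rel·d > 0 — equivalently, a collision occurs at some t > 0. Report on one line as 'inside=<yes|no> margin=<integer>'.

d = (-3, 17),  |d|² = 298;  R = 6+3 = 9,  c = 298−9² = 217
v_rel = (-6, 1),  |v_rel|² = 37;  v_rel·d = (-6)·(-3) + (1)·(17) = 35
37·t² − 70·t + 217 = 0  ⇒  m = 35² − 37·217 = -6804
m = -6804 < 0,  v_rel·d = 35 > 0  ⇒  outside

inside=no margin=-6804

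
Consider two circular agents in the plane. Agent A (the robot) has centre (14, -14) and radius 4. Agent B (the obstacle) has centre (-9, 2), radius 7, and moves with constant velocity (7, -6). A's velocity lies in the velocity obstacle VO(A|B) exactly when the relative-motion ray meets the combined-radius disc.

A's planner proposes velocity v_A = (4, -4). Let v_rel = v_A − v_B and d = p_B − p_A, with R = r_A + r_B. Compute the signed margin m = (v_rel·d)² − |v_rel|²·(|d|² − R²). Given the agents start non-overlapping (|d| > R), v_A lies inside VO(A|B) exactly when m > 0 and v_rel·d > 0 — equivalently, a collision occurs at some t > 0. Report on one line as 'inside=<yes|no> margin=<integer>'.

d = (-23, 16),  |d|² = 785;  R = 4+7 = 11,  c = 785−11² = 664
v_rel = (-3, 2),  |v_rel|² = 13;  v_rel·d = (-3)·(-23) + (2)·(16) = 101
13·t² − 202·t + 664 = 0  ⇒  m = 101² − 13·664 = 1569
m = 1569 > 0,  v_rel·d = 101 > 0  ⇒  inside

inside=yes margin=1569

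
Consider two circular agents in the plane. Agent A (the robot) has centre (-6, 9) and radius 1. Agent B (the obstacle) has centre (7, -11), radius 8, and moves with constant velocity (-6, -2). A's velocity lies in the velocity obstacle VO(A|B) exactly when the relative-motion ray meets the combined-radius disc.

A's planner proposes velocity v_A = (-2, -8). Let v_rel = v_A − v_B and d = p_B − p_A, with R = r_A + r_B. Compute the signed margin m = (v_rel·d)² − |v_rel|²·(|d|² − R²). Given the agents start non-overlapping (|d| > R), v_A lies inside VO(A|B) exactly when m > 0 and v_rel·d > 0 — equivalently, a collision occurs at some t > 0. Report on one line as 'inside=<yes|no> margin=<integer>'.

d = (13, -20),  |d|² = 569;  R = 1+8 = 9,  c = 569−9² = 488
v_rel = (4, -6),  |v_rel|² = 52;  v_rel·d = (4)·(13) + (-6)·(-20) = 172
52·t² − 344·t + 488 = 0  ⇒  m = 172² − 52·488 = 4208
m = 4208 > 0,  v_rel·d = 172 > 0  ⇒  inside

inside=yes margin=4208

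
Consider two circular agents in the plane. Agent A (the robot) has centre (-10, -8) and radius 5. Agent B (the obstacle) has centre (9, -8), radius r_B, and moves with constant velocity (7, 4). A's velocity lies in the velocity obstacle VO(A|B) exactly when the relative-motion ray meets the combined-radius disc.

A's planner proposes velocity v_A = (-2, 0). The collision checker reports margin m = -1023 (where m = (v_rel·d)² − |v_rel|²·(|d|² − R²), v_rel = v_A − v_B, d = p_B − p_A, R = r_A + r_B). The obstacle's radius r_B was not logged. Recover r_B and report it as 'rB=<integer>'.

m = -1023
d = (19, 0);  v_rel = (-9, -4),  |v_rel|² = 97
v_rel×d = (-9)·(0) − (-4)·(19) = 76
since m = R²·97 − 76²:  R² = (5776 + -1023) / 97 = 49
R = √49 = 7  ⇒  r_B = 7 − 5 = 2

rB=2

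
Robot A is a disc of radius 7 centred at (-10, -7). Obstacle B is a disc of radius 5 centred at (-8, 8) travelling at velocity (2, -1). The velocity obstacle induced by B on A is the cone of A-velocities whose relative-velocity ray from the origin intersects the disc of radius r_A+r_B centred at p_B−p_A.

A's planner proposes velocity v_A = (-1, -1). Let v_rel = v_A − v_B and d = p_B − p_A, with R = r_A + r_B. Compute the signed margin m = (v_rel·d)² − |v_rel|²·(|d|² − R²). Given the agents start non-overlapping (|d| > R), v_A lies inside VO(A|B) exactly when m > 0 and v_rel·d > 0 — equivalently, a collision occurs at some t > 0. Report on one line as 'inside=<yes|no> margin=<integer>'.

d = (2, 15),  |d|² = 229;  R = 7+5 = 12,  c = 229−12² = 85
v_rel = (-3, 0),  |v_rel|² = 9;  v_rel·d = (-3)·(2) + (0)·(15) = -6
9·t² + 12·t + 85 = 0  ⇒  m = (-6)² − 9·85 = -729
m = -729 < 0,  v_rel·d = -6 < 0  ⇒  outside

inside=no margin=-729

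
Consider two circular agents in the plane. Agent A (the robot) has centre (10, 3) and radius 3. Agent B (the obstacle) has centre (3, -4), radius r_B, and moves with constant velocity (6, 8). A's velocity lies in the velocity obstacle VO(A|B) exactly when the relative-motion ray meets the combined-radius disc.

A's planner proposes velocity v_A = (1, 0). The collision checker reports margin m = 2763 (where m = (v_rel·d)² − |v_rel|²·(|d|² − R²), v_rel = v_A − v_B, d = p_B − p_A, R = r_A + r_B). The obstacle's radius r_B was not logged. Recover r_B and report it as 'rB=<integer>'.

m = 2763
d = (-7, -7);  v_rel = (-5, -8),  |v_rel|² = 89
v_rel×d = (-5)·(-7) − (-8)·(-7) = -21
since m = R²·89 − (-21)²:  R² = (441 + 2763) / 89 = 36
R = √36 = 6  ⇒  r_B = 6 − 3 = 3

rB=3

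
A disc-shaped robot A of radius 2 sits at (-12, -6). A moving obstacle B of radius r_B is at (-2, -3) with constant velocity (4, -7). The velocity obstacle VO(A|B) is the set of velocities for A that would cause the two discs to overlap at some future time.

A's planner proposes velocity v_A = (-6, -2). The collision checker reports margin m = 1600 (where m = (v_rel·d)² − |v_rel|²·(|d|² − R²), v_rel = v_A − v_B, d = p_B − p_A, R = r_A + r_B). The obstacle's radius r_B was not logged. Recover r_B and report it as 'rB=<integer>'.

m = 1600
d = (10, 3);  v_rel = (-10, 5),  |v_rel|² = 125
v_rel×d = (-10)·(3) − (5)·(10) = -80
since m = R²·125 − (-80)²:  R² = (6400 + 1600) / 125 = 64
R = √64 = 8  ⇒  r_B = 8 − 2 = 6

rB=6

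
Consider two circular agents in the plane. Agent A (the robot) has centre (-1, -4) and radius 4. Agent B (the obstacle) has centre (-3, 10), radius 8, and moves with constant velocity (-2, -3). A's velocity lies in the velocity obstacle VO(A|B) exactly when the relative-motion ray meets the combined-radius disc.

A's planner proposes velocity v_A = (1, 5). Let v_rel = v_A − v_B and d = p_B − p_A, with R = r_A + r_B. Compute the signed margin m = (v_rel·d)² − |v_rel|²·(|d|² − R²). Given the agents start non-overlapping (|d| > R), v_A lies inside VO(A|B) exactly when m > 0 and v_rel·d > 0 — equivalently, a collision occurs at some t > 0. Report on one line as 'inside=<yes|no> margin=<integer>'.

d = (-2, 14),  |d|² = 200;  R = 4+8 = 12,  c = 200−12² = 56
v_rel = (3, 8),  |v_rel|² = 73;  v_rel·d = (3)·(-2) + (8)·(14) = 106
73·t² − 212·t + 56 = 0  ⇒  m = 106² − 73·56 = 7148
m = 7148 > 0,  v_rel·d = 106 > 0  ⇒  inside

inside=yes margin=7148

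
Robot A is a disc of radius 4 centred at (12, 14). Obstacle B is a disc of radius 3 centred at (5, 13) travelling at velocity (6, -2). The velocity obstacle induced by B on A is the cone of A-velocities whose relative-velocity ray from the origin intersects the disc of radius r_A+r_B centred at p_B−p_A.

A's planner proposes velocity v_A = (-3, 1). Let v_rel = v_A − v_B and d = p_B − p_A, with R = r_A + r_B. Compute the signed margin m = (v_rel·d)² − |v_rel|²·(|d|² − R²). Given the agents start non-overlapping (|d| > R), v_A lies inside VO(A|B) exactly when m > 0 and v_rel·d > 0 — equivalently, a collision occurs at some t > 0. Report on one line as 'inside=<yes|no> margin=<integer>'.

d = (-7, -1),  |d|² = 50;  R = 4+3 = 7,  c = 50−7² = 1
v_rel = (-9, 3),  |v_rel|² = 90;  v_rel·d = (-9)·(-7) + (3)·(-1) = 60
90·t² − 120·t + 1 = 0  ⇒  m = 60² − 90·1 = 3510
m = 3510 > 0,  v_rel·d = 60 > 0  ⇒  inside

inside=yes margin=3510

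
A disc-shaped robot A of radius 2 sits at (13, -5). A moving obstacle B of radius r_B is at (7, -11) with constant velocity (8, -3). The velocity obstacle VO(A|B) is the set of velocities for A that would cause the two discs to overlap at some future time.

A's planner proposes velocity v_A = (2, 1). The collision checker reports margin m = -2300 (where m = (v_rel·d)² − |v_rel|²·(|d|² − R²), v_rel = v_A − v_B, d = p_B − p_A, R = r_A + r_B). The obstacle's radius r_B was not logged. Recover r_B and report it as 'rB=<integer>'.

m = -2300
d = (-6, -6);  v_rel = (-6, 4),  |v_rel|² = 52
v_rel×d = (-6)·(-6) − (4)·(-6) = 60
since m = R²·52 − 60²:  R² = (3600 + -2300) / 52 = 25
R = √25 = 5  ⇒  r_B = 5 − 2 = 3

rB=3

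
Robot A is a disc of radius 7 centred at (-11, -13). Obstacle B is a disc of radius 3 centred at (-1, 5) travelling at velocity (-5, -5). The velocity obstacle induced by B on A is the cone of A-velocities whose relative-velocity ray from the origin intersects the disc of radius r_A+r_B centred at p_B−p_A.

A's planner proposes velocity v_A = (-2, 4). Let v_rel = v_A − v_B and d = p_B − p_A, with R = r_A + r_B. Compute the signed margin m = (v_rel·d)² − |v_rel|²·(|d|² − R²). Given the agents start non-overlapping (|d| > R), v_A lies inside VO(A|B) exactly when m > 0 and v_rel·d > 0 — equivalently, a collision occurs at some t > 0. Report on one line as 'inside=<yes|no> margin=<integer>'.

d = (10, 18),  |d|² = 424;  R = 7+3 = 10,  c = 424−10² = 324
v_rel = (3, 9),  |v_rel|² = 90;  v_rel·d = (3)·(10) + (9)·(18) = 192
90·t² − 384·t + 324 = 0  ⇒  m = 192² − 90·324 = 7704
m = 7704 > 0,  v_rel·d = 192 > 0  ⇒  inside

inside=yes margin=7704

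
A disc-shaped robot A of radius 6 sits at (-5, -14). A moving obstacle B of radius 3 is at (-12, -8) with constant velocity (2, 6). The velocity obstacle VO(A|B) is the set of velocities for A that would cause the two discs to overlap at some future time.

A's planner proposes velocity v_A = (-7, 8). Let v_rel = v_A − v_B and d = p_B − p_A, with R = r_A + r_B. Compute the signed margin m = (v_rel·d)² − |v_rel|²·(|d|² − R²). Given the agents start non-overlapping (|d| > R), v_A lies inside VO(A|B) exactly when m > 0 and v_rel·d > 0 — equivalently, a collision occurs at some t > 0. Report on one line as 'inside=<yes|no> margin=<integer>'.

d = (-7, 6),  |d|² = 85;  R = 6+3 = 9,  c = 85−9² = 4
v_rel = (-9, 2),  |v_rel|² = 85;  v_rel·d = (-9)·(-7) + (2)·(6) = 75
85·t² − 150·t + 4 = 0  ⇒  m = 75² − 85·4 = 5285
m = 5285 > 0,  v_rel·d = 75 > 0  ⇒  inside

inside=yes margin=5285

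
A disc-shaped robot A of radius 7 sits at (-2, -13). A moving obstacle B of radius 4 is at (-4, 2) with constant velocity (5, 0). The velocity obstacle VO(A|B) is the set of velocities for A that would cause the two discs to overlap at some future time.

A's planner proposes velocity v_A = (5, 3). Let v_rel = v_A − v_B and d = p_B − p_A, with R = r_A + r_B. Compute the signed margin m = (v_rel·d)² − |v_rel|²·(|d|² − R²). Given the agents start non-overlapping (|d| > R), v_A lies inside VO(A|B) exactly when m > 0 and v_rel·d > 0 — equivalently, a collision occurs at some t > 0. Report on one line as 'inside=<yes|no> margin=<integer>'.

d = (-2, 15),  |d|² = 229;  R = 7+4 = 11,  c = 229−11² = 108
v_rel = (0, 3),  |v_rel|² = 9;  v_rel·d = (0)·(-2) + (3)·(15) = 45
9·t² − 90·t + 108 = 0  ⇒  m = 45² − 9·108 = 1053
m = 1053 > 0,  v_rel·d = 45 > 0  ⇒  inside

inside=yes margin=1053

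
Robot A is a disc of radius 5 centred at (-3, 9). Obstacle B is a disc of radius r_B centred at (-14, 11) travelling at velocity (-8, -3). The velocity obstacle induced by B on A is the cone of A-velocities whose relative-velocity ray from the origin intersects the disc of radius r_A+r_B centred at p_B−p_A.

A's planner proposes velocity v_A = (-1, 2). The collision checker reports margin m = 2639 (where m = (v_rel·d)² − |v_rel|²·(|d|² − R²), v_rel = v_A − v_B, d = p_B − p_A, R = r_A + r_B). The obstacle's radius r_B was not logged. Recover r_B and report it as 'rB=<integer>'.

m = 2639
d = (-11, 2);  v_rel = (7, 5),  |v_rel|² = 74
v_rel×d = (7)·(2) − (5)·(-11) = 69
since m = R²·74 − 69²:  R² = (4761 + 2639) / 74 = 100
R = √100 = 10  ⇒  r_B = 10 − 5 = 5

rB=5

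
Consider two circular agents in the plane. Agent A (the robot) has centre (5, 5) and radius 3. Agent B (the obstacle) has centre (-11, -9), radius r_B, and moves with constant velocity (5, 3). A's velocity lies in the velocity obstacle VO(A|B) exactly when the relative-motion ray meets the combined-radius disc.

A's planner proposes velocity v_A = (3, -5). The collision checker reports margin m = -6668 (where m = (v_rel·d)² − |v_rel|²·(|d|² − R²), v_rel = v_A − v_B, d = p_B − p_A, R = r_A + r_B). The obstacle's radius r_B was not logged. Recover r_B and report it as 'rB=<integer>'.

m = -6668
d = (-16, -14);  v_rel = (-2, -8),  |v_rel|² = 68
v_rel×d = (-2)·(-14) − (-8)·(-16) = -100
since m = R²·68 − (-100)²:  R² = (10000 + -6668) / 68 = 49
R = √49 = 7  ⇒  r_B = 7 − 3 = 4

rB=4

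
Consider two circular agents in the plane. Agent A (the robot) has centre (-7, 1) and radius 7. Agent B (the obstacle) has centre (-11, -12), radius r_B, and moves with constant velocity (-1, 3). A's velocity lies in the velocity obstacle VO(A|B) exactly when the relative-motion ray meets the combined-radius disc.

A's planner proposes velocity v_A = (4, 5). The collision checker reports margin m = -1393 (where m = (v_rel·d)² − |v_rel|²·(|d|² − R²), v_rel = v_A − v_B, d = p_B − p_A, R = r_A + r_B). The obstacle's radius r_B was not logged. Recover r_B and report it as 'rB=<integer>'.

m = -1393
d = (-4, -13);  v_rel = (5, 2),  |v_rel|² = 29
v_rel×d = (5)·(-13) − (2)·(-4) = -57
since m = R²·29 − (-57)²:  R² = (3249 + -1393) / 29 = 64
R = √64 = 8  ⇒  r_B = 8 − 7 = 1

rB=1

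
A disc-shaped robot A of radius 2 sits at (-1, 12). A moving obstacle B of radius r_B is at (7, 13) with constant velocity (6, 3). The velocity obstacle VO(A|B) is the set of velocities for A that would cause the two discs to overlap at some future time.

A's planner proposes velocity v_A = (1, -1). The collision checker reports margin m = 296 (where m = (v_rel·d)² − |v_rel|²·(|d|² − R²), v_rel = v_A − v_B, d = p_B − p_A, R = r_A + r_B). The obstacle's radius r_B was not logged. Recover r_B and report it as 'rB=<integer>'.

m = 296
d = (8, 1);  v_rel = (-5, -4),  |v_rel|² = 41
v_rel×d = (-5)·(1) − (-4)·(8) = 27
since m = R²·41 − 27²:  R² = (729 + 296) / 41 = 25
R = √25 = 5  ⇒  r_B = 5 − 2 = 3

rB=3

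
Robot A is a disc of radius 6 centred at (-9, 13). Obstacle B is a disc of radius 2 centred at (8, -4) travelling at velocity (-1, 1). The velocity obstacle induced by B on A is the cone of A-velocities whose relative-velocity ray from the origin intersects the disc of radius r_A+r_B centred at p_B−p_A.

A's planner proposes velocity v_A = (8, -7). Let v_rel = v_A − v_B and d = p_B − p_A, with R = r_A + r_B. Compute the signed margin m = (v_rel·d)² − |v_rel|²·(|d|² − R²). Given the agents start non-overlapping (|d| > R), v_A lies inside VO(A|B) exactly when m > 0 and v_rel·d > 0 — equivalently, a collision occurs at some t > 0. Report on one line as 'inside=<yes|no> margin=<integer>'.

d = (17, -17),  |d|² = 578;  R = 6+2 = 8,  c = 578−8² = 514
v_rel = (9, -8),  |v_rel|² = 145;  v_rel·d = (9)·(17) + (-8)·(-17) = 289
145·t² − 578·t + 514 = 0  ⇒  m = 289² − 145·514 = 8991
m = 8991 > 0,  v_rel·d = 289 > 0  ⇒  inside

inside=yes margin=8991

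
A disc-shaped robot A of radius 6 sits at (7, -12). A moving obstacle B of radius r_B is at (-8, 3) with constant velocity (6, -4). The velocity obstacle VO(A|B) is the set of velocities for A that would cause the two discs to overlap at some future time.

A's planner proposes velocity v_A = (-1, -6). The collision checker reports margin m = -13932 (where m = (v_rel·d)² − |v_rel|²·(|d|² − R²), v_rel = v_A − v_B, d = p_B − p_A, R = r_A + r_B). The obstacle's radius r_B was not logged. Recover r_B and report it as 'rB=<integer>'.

m = -13932
d = (-15, 15);  v_rel = (-7, -2),  |v_rel|² = 53
v_rel×d = (-7)·(15) − (-2)·(-15) = -135
since m = R²·53 − (-135)²:  R² = (18225 + -13932) / 53 = 81
R = √81 = 9  ⇒  r_B = 9 − 6 = 3

rB=3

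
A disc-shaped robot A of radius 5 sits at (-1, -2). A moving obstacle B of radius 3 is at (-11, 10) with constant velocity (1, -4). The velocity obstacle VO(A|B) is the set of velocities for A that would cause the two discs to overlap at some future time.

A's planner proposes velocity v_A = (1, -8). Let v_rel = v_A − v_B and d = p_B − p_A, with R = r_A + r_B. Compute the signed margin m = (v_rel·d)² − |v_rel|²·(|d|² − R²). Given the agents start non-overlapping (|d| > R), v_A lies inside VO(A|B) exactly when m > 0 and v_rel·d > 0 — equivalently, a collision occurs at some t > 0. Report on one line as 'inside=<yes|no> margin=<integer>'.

d = (-10, 12),  |d|² = 244;  R = 5+3 = 8,  c = 244−8² = 180
v_rel = (0, -4),  |v_rel|² = 16;  v_rel·d = (0)·(-10) + (-4)·(12) = -48
16·t² + 96·t + 180 = 0  ⇒  m = (-48)² − 16·180 = -576
m = -576 < 0,  v_rel·d = -48 < 0  ⇒  outside

inside=no margin=-576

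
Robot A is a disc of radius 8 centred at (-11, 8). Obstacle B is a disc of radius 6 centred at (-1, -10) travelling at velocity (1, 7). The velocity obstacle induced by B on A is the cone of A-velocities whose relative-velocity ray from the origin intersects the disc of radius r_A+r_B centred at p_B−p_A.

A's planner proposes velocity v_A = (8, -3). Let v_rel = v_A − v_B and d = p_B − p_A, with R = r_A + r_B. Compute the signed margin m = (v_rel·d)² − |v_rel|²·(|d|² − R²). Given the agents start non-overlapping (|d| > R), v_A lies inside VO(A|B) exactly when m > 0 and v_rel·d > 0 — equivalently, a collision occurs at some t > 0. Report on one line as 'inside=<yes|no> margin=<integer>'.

d = (10, -18),  |d|² = 424;  R = 8+6 = 14,  c = 424−14² = 228
v_rel = (7, -10),  |v_rel|² = 149;  v_rel·d = (7)·(10) + (-10)·(-18) = 250
149·t² − 500·t + 228 = 0  ⇒  m = 250² − 149·228 = 28528
m = 28528 > 0,  v_rel·d = 250 > 0  ⇒  inside

inside=yes margin=28528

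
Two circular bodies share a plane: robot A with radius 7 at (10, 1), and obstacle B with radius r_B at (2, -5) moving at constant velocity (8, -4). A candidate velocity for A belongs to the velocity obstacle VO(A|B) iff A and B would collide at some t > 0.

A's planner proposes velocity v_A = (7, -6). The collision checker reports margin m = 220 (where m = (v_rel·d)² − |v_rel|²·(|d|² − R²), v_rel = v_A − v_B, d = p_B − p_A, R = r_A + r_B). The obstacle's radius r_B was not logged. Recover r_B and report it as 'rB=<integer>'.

m = 220
d = (-8, -6);  v_rel = (-1, -2),  |v_rel|² = 5
v_rel×d = (-1)·(-6) − (-2)·(-8) = -10
since m = R²·5 − (-10)²:  R² = (100 + 220) / 5 = 64
R = √64 = 8  ⇒  r_B = 8 − 7 = 1

rB=1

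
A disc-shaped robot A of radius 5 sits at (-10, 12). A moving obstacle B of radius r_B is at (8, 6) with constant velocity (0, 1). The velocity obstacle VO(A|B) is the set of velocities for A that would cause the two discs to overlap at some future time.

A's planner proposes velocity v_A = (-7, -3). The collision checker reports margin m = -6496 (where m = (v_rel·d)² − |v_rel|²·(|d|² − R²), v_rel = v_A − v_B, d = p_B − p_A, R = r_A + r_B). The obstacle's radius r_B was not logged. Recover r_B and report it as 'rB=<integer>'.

m = -6496
d = (18, -6);  v_rel = (-7, -4),  |v_rel|² = 65
v_rel×d = (-7)·(-6) − (-4)·(18) = 114
since m = R²·65 − 114²:  R² = (12996 + -6496) / 65 = 100
R = √100 = 10  ⇒  r_B = 10 − 5 = 5

rB=5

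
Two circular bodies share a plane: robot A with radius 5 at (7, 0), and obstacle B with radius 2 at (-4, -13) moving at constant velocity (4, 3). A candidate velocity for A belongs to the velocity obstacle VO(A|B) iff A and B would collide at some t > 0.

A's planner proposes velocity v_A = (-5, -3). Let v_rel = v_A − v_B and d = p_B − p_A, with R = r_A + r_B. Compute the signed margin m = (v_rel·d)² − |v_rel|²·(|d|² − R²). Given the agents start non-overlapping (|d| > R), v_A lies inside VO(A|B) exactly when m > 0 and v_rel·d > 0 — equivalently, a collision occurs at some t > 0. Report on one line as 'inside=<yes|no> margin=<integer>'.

d = (-11, -13),  |d|² = 290;  R = 5+2 = 7,  c = 290−7² = 241
v_rel = (-9, -6),  |v_rel|² = 117;  v_rel·d = (-9)·(-11) + (-6)·(-13) = 177
117·t² − 354·t + 241 = 0  ⇒  m = 177² − 117·241 = 3132
m = 3132 > 0,  v_rel·d = 177 > 0  ⇒  inside

inside=yes margin=3132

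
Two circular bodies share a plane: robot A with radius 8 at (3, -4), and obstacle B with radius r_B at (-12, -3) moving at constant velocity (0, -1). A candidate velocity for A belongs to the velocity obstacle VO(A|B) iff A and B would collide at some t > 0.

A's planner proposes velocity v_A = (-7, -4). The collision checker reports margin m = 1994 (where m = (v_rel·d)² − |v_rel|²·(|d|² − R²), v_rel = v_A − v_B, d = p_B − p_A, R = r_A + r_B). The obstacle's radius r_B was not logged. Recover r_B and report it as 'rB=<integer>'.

m = 1994
d = (-15, 1);  v_rel = (-7, -3),  |v_rel|² = 58
v_rel×d = (-7)·(1) − (-3)·(-15) = -52
since m = R²·58 − (-52)²:  R² = (2704 + 1994) / 58 = 81
R = √81 = 9  ⇒  r_B = 9 − 8 = 1

rB=1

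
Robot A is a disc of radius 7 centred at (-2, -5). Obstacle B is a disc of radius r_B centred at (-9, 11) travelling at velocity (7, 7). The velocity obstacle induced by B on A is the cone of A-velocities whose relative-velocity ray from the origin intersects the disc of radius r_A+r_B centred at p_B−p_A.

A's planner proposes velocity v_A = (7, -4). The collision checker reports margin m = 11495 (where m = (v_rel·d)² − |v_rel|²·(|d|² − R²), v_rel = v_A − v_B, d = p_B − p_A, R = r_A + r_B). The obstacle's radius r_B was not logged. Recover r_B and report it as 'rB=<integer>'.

m = 11495
d = (-7, 16);  v_rel = (0, -11),  |v_rel|² = 121
v_rel×d = (0)·(16) − (-11)·(-7) = -77
since m = R²·121 − (-77)²:  R² = (5929 + 11495) / 121 = 144
R = √144 = 12  ⇒  r_B = 12 − 7 = 5

rB=5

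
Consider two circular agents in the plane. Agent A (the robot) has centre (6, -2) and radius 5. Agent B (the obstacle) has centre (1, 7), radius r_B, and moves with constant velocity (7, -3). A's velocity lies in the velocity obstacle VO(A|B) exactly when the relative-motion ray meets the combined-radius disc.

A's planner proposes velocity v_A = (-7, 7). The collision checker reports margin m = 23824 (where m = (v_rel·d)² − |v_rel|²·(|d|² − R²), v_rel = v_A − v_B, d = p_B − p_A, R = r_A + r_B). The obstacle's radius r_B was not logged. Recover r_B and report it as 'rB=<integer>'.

m = 23824
d = (-5, 9);  v_rel = (-14, 10),  |v_rel|² = 296
v_rel×d = (-14)·(9) − (10)·(-5) = -76
since m = R²·296 − (-76)²:  R² = (5776 + 23824) / 296 = 100
R = √100 = 10  ⇒  r_B = 10 − 5 = 5

rB=5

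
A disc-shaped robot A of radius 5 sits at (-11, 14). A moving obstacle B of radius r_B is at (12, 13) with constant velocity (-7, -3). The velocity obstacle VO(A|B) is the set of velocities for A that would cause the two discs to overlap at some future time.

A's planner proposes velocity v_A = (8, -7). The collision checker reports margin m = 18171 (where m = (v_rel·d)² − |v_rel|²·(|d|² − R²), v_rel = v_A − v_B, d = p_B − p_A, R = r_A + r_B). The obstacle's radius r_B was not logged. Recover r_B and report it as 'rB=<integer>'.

m = 18171
d = (23, -1);  v_rel = (15, -4),  |v_rel|² = 241
v_rel×d = (15)·(-1) − (-4)·(23) = 77
since m = R²·241 − 77²:  R² = (5929 + 18171) / 241 = 100
R = √100 = 10  ⇒  r_B = 10 − 5 = 5

rB=5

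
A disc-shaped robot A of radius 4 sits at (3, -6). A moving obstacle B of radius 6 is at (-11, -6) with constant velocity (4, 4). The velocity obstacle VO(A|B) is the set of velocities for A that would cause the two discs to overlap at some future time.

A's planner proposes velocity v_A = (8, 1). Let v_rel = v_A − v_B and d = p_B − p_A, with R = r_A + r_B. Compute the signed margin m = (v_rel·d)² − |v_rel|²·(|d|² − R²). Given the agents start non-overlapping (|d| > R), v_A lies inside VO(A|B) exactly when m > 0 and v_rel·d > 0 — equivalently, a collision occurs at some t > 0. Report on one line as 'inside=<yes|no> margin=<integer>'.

d = (-14, 0),  |d|² = 196;  R = 4+6 = 10,  c = 196−10² = 96
v_rel = (4, -3),  |v_rel|² = 25;  v_rel·d = (4)·(-14) + (-3)·(0) = -56
25·t² + 112·t + 96 = 0  ⇒  m = (-56)² − 25·96 = 736
m = 736 > 0,  v_rel·d = -56 < 0  ⇒  outside

inside=no margin=736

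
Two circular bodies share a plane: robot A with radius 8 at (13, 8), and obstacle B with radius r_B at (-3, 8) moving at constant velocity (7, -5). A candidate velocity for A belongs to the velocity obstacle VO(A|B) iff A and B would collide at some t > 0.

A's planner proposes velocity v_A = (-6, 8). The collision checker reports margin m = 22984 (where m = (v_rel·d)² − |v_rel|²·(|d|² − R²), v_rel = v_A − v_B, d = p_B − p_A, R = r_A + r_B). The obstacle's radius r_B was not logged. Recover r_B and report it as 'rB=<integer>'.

m = 22984
d = (-16, 0);  v_rel = (-13, 13),  |v_rel|² = 338
v_rel×d = (-13)·(0) − (13)·(-16) = 208
since m = R²·338 − 208²:  R² = (43264 + 22984) / 338 = 196
R = √196 = 14  ⇒  r_B = 14 − 8 = 6

rB=6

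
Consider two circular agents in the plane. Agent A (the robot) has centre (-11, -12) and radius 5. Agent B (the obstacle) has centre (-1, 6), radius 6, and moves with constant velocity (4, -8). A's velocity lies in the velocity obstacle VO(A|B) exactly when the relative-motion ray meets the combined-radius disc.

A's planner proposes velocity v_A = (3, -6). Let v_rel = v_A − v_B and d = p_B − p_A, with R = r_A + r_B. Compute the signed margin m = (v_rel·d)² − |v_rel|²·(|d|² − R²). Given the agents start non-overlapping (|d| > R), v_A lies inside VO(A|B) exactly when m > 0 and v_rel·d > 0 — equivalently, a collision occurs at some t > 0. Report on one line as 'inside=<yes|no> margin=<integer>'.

d = (10, 18),  |d|² = 424;  R = 5+6 = 11,  c = 424−11² = 303
v_rel = (-1, 2),  |v_rel|² = 5;  v_rel·d = (-1)·(10) + (2)·(18) = 26
5·t² − 52·t + 303 = 0  ⇒  m = 26² − 5·303 = -839
m = -839 < 0,  v_rel·d = 26 > 0  ⇒  outside

inside=no margin=-839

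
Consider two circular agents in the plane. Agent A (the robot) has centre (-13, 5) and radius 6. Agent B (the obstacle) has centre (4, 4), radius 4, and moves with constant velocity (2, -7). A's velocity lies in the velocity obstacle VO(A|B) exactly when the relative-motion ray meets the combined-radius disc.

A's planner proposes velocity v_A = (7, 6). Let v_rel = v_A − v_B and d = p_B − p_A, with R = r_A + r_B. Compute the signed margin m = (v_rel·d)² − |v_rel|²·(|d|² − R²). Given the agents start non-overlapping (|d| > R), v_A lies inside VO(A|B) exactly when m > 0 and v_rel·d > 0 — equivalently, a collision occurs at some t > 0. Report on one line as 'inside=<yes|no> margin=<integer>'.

d = (17, -1),  |d|² = 290;  R = 6+4 = 10,  c = 290−10² = 190
v_rel = (5, 13),  |v_rel|² = 194;  v_rel·d = (5)·(17) + (13)·(-1) = 72
194·t² − 144·t + 190 = 0  ⇒  m = 72² − 194·190 = -31676
m = -31676 < 0,  v_rel·d = 72 > 0  ⇒  outside

inside=no margin=-31676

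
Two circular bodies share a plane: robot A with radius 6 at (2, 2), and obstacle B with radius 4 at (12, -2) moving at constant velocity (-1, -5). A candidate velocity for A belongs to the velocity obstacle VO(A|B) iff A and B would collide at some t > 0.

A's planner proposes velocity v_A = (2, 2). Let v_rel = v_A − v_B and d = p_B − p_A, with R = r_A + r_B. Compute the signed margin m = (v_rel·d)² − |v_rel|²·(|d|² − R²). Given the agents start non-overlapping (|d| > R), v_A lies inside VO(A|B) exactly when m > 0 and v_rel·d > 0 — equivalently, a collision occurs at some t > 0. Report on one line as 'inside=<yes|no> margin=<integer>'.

d = (10, -4),  |d|² = 116;  R = 6+4 = 10,  c = 116−10² = 16
v_rel = (3, 7),  |v_rel|² = 58;  v_rel·d = (3)·(10) + (7)·(-4) = 2
58·t² − 4·t + 16 = 0  ⇒  m = 2² − 58·16 = -924
m = -924 < 0,  v_rel·d = 2 > 0  ⇒  outside

inside=no margin=-924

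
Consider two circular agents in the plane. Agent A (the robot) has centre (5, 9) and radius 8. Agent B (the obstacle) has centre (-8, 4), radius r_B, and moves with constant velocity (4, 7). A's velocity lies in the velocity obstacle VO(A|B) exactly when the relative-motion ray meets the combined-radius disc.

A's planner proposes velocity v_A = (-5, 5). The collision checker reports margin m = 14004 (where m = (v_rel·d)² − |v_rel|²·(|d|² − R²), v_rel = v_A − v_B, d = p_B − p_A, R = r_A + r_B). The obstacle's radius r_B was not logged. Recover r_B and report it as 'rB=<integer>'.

m = 14004
d = (-13, -5);  v_rel = (-9, -2),  |v_rel|² = 85
v_rel×d = (-9)·(-5) − (-2)·(-13) = 19
since m = R²·85 − 19²:  R² = (361 + 14004) / 85 = 169
R = √169 = 13  ⇒  r_B = 13 − 8 = 5

rB=5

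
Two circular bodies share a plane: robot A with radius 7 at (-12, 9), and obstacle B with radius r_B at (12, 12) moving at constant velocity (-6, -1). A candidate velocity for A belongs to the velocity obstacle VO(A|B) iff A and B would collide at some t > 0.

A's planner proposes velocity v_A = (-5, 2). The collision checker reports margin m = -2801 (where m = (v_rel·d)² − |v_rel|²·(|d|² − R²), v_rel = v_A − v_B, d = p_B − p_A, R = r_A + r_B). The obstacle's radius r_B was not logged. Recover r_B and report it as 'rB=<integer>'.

m = -2801
d = (24, 3);  v_rel = (1, 3),  |v_rel|² = 10
v_rel×d = (1)·(3) − (3)·(24) = -69
since m = R²·10 − (-69)²:  R² = (4761 + -2801) / 10 = 196
R = √196 = 14  ⇒  r_B = 14 − 7 = 7

rB=7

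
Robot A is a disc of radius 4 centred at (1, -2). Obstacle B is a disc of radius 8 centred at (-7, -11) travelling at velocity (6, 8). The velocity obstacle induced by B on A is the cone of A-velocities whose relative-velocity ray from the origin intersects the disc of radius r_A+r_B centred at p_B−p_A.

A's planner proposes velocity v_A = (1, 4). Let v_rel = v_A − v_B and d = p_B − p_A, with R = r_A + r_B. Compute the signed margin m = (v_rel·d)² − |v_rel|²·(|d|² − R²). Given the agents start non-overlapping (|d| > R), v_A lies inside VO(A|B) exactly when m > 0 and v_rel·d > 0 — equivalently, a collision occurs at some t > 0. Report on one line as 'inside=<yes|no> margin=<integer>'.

d = (-8, -9),  |d|² = 145;  R = 4+8 = 12,  c = 145−12² = 1
v_rel = (-5, -4),  |v_rel|² = 41;  v_rel·d = (-5)·(-8) + (-4)·(-9) = 76
41·t² − 152·t + 1 = 0  ⇒  m = 76² − 41·1 = 5735
m = 5735 > 0,  v_rel·d = 76 > 0  ⇒  inside

inside=yes margin=5735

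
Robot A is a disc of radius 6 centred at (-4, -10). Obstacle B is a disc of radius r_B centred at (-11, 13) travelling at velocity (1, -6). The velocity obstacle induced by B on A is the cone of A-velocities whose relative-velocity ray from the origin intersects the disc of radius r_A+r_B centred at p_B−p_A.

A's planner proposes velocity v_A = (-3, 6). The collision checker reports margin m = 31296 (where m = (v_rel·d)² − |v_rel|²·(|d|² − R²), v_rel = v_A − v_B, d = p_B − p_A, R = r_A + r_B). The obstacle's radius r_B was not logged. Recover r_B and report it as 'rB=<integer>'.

m = 31296
d = (-7, 23);  v_rel = (-4, 12),  |v_rel|² = 160
v_rel×d = (-4)·(23) − (12)·(-7) = -8
since m = R²·160 − (-8)²:  R² = (64 + 31296) / 160 = 196
R = √196 = 14  ⇒  r_B = 14 − 6 = 8

rB=8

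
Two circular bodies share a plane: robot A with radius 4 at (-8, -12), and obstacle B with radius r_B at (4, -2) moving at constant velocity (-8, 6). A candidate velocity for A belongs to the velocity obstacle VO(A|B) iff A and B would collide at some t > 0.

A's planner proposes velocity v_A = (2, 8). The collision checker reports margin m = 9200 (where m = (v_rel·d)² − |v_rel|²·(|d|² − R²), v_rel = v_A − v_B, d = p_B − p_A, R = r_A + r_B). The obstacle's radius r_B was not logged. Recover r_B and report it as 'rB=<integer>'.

m = 9200
d = (12, 10);  v_rel = (10, 2),  |v_rel|² = 104
v_rel×d = (10)·(10) − (2)·(12) = 76
since m = R²·104 − 76²:  R² = (5776 + 9200) / 104 = 144
R = √144 = 12  ⇒  r_B = 12 − 4 = 8

rB=8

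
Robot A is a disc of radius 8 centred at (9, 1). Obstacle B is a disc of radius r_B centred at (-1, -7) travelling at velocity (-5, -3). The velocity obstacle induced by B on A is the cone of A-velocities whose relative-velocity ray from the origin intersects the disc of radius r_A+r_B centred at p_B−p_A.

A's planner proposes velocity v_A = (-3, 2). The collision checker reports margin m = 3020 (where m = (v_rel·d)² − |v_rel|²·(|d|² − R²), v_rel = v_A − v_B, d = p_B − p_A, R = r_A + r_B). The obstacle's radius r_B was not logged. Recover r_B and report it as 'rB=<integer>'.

m = 3020
d = (-10, -8);  v_rel = (2, 5),  |v_rel|² = 29
v_rel×d = (2)·(-8) − (5)·(-10) = 34
since m = R²·29 − 34²:  R² = (1156 + 3020) / 29 = 144
R = √144 = 12  ⇒  r_B = 12 − 8 = 4

rB=4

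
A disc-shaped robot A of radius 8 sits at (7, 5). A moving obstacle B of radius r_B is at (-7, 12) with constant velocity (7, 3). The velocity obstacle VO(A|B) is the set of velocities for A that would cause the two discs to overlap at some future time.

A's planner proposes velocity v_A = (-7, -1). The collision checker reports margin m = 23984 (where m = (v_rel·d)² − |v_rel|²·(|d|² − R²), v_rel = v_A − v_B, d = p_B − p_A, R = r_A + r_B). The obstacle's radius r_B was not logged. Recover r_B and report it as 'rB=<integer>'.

m = 23984
d = (-14, 7);  v_rel = (-14, -4),  |v_rel|² = 212
v_rel×d = (-14)·(7) − (-4)·(-14) = -154
since m = R²·212 − (-154)²:  R² = (23716 + 23984) / 212 = 225
R = √225 = 15  ⇒  r_B = 15 − 8 = 7

rB=7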